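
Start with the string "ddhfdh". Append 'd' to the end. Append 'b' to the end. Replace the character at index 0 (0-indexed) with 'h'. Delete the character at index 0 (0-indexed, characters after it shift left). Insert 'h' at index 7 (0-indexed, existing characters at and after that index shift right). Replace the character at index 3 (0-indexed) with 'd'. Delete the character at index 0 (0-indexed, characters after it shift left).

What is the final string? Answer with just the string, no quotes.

Applying each edit step by step:
Start: "ddhfdh"
Op 1 (append 'd'): "ddhfdh" -> "ddhfdhd"
Op 2 (append 'b'): "ddhfdhd" -> "ddhfdhdb"
Op 3 (replace idx 0: 'd' -> 'h'): "ddhfdhdb" -> "hdhfdhdb"
Op 4 (delete idx 0 = 'h'): "hdhfdhdb" -> "dhfdhdb"
Op 5 (insert 'h' at idx 7): "dhfdhdb" -> "dhfdhdbh"
Op 6 (replace idx 3: 'd' -> 'd'): "dhfdhdbh" -> "dhfdhdbh"
Op 7 (delete idx 0 = 'd'): "dhfdhdbh" -> "hfdhdbh"

Answer: hfdhdbh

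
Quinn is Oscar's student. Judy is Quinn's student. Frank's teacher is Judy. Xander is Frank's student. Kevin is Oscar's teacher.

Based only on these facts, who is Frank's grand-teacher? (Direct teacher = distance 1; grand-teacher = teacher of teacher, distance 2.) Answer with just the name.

Reconstructing the teacher chain from the given facts:
  Kevin -> Oscar -> Quinn -> Judy -> Frank -> Xander
(each arrow means 'teacher of the next')
Positions in the chain (0 = top):
  position of Kevin: 0
  position of Oscar: 1
  position of Quinn: 2
  position of Judy: 3
  position of Frank: 4
  position of Xander: 5

Frank is at position 4; the grand-teacher is 2 steps up the chain, i.e. position 2: Quinn.

Answer: Quinn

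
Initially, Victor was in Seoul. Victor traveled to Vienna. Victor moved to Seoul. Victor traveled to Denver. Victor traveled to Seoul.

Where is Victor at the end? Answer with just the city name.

Tracking Victor's location:
Start: Victor is in Seoul.
After move 1: Seoul -> Vienna. Victor is in Vienna.
After move 2: Vienna -> Seoul. Victor is in Seoul.
After move 3: Seoul -> Denver. Victor is in Denver.
After move 4: Denver -> Seoul. Victor is in Seoul.

Answer: Seoul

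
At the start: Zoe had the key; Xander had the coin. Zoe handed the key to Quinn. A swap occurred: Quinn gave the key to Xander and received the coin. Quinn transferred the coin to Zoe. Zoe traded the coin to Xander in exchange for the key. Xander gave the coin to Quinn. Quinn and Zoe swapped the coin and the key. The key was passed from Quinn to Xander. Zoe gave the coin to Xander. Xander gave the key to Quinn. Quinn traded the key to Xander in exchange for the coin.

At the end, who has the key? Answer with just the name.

Tracking all object holders:
Start: key:Zoe, coin:Xander
Event 1 (give key: Zoe -> Quinn). State: key:Quinn, coin:Xander
Event 2 (swap key<->coin: now key:Xander, coin:Quinn). State: key:Xander, coin:Quinn
Event 3 (give coin: Quinn -> Zoe). State: key:Xander, coin:Zoe
Event 4 (swap coin<->key: now coin:Xander, key:Zoe). State: key:Zoe, coin:Xander
Event 5 (give coin: Xander -> Quinn). State: key:Zoe, coin:Quinn
Event 6 (swap coin<->key: now coin:Zoe, key:Quinn). State: key:Quinn, coin:Zoe
Event 7 (give key: Quinn -> Xander). State: key:Xander, coin:Zoe
Event 8 (give coin: Zoe -> Xander). State: key:Xander, coin:Xander
Event 9 (give key: Xander -> Quinn). State: key:Quinn, coin:Xander
Event 10 (swap key<->coin: now key:Xander, coin:Quinn). State: key:Xander, coin:Quinn

Final state: key:Xander, coin:Quinn
The key is held by Xander.

Answer: Xander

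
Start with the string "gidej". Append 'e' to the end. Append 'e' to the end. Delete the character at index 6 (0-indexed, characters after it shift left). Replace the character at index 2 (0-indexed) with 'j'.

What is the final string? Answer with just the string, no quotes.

Answer: gijeje

Derivation:
Applying each edit step by step:
Start: "gidej"
Op 1 (append 'e'): "gidej" -> "gideje"
Op 2 (append 'e'): "gideje" -> "gidejee"
Op 3 (delete idx 6 = 'e'): "gidejee" -> "gideje"
Op 4 (replace idx 2: 'd' -> 'j'): "gideje" -> "gijeje"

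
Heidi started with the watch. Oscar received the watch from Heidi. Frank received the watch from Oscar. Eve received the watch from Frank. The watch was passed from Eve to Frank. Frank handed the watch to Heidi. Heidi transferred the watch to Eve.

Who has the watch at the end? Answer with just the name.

Answer: Eve

Derivation:
Tracking the watch through each event:
Start: Heidi has the watch.
After event 1: Oscar has the watch.
After event 2: Frank has the watch.
After event 3: Eve has the watch.
After event 4: Frank has the watch.
After event 5: Heidi has the watch.
After event 6: Eve has the watch.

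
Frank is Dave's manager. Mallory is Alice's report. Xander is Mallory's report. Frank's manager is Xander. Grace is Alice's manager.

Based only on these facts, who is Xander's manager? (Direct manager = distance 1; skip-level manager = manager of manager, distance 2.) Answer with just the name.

Answer: Mallory

Derivation:
Reconstructing the manager chain from the given facts:
  Grace -> Alice -> Mallory -> Xander -> Frank -> Dave
(each arrow means 'manager of the next')
Positions in the chain (0 = top):
  position of Grace: 0
  position of Alice: 1
  position of Mallory: 2
  position of Xander: 3
  position of Frank: 4
  position of Dave: 5

Xander is at position 3; the manager is 1 step up the chain, i.e. position 2: Mallory.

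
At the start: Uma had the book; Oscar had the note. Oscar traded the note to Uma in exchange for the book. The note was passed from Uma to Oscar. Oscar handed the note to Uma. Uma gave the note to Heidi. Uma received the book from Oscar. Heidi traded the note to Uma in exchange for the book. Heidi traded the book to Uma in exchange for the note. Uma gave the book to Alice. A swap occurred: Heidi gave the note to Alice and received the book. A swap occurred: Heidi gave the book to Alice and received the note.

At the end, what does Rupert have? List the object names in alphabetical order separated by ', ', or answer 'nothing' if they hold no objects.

Answer: nothing

Derivation:
Tracking all object holders:
Start: book:Uma, note:Oscar
Event 1 (swap note<->book: now note:Uma, book:Oscar). State: book:Oscar, note:Uma
Event 2 (give note: Uma -> Oscar). State: book:Oscar, note:Oscar
Event 3 (give note: Oscar -> Uma). State: book:Oscar, note:Uma
Event 4 (give note: Uma -> Heidi). State: book:Oscar, note:Heidi
Event 5 (give book: Oscar -> Uma). State: book:Uma, note:Heidi
Event 6 (swap note<->book: now note:Uma, book:Heidi). State: book:Heidi, note:Uma
Event 7 (swap book<->note: now book:Uma, note:Heidi). State: book:Uma, note:Heidi
Event 8 (give book: Uma -> Alice). State: book:Alice, note:Heidi
Event 9 (swap note<->book: now note:Alice, book:Heidi). State: book:Heidi, note:Alice
Event 10 (swap book<->note: now book:Alice, note:Heidi). State: book:Alice, note:Heidi

Final state: book:Alice, note:Heidi
Rupert holds: (nothing).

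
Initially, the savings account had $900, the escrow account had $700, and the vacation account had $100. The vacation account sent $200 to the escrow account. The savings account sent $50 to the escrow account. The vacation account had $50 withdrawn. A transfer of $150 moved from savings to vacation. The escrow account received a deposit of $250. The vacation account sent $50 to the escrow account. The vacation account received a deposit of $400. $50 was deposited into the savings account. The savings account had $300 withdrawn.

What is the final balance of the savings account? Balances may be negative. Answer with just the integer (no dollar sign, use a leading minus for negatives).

Answer: 450

Derivation:
Tracking account balances step by step:
Start: savings=900, escrow=700, vacation=100
Event 1 (transfer 200 vacation -> escrow): vacation: 100 - 200 = -100, escrow: 700 + 200 = 900. Balances: savings=900, escrow=900, vacation=-100
Event 2 (transfer 50 savings -> escrow): savings: 900 - 50 = 850, escrow: 900 + 50 = 950. Balances: savings=850, escrow=950, vacation=-100
Event 3 (withdraw 50 from vacation): vacation: -100 - 50 = -150. Balances: savings=850, escrow=950, vacation=-150
Event 4 (transfer 150 savings -> vacation): savings: 850 - 150 = 700, vacation: -150 + 150 = 0. Balances: savings=700, escrow=950, vacation=0
Event 5 (deposit 250 to escrow): escrow: 950 + 250 = 1200. Balances: savings=700, escrow=1200, vacation=0
Event 6 (transfer 50 vacation -> escrow): vacation: 0 - 50 = -50, escrow: 1200 + 50 = 1250. Balances: savings=700, escrow=1250, vacation=-50
Event 7 (deposit 400 to vacation): vacation: -50 + 400 = 350. Balances: savings=700, escrow=1250, vacation=350
Event 8 (deposit 50 to savings): savings: 700 + 50 = 750. Balances: savings=750, escrow=1250, vacation=350
Event 9 (withdraw 300 from savings): savings: 750 - 300 = 450. Balances: savings=450, escrow=1250, vacation=350

Final balance of savings: 450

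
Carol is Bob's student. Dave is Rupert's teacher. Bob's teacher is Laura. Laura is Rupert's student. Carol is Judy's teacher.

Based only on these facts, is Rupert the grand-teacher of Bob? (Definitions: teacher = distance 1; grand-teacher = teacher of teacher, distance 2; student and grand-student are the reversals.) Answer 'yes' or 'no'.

Reconstructing the teacher chain from the given facts:
  Dave -> Rupert -> Laura -> Bob -> Carol -> Judy
(each arrow means 'teacher of the next')
Positions in the chain (0 = top):
  position of Dave: 0
  position of Rupert: 1
  position of Laura: 2
  position of Bob: 3
  position of Carol: 4
  position of Judy: 5

Rupert is at position 1, Bob is at position 3; signed distance (j - i) = 2.
'grand-teacher' requires j - i = 2. Actual distance is 2, so the relation HOLDS.

Answer: yes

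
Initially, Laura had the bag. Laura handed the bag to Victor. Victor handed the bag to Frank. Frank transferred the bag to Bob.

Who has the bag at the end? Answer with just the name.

Answer: Bob

Derivation:
Tracking the bag through each event:
Start: Laura has the bag.
After event 1: Victor has the bag.
After event 2: Frank has the bag.
After event 3: Bob has the bag.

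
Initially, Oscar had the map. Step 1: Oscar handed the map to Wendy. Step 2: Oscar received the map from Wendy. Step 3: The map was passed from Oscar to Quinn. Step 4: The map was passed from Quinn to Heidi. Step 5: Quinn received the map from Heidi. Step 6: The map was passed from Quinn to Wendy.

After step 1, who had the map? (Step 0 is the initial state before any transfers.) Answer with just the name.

Tracking the map holder through step 1:
After step 0 (start): Oscar
After step 1: Wendy

At step 1, the holder is Wendy.

Answer: Wendy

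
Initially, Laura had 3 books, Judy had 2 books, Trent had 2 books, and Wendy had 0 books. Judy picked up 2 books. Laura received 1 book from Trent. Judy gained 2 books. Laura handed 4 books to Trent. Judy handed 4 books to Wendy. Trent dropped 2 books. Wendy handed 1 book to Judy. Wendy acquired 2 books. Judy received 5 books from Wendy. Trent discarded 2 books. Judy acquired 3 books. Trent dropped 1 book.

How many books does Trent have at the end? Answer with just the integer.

Answer: 0

Derivation:
Tracking counts step by step:
Start: Laura=3, Judy=2, Trent=2, Wendy=0
Event 1 (Judy +2): Judy: 2 -> 4. State: Laura=3, Judy=4, Trent=2, Wendy=0
Event 2 (Trent -> Laura, 1): Trent: 2 -> 1, Laura: 3 -> 4. State: Laura=4, Judy=4, Trent=1, Wendy=0
Event 3 (Judy +2): Judy: 4 -> 6. State: Laura=4, Judy=6, Trent=1, Wendy=0
Event 4 (Laura -> Trent, 4): Laura: 4 -> 0, Trent: 1 -> 5. State: Laura=0, Judy=6, Trent=5, Wendy=0
Event 5 (Judy -> Wendy, 4): Judy: 6 -> 2, Wendy: 0 -> 4. State: Laura=0, Judy=2, Trent=5, Wendy=4
Event 6 (Trent -2): Trent: 5 -> 3. State: Laura=0, Judy=2, Trent=3, Wendy=4
Event 7 (Wendy -> Judy, 1): Wendy: 4 -> 3, Judy: 2 -> 3. State: Laura=0, Judy=3, Trent=3, Wendy=3
Event 8 (Wendy +2): Wendy: 3 -> 5. State: Laura=0, Judy=3, Trent=3, Wendy=5
Event 9 (Wendy -> Judy, 5): Wendy: 5 -> 0, Judy: 3 -> 8. State: Laura=0, Judy=8, Trent=3, Wendy=0
Event 10 (Trent -2): Trent: 3 -> 1. State: Laura=0, Judy=8, Trent=1, Wendy=0
Event 11 (Judy +3): Judy: 8 -> 11. State: Laura=0, Judy=11, Trent=1, Wendy=0
Event 12 (Trent -1): Trent: 1 -> 0. State: Laura=0, Judy=11, Trent=0, Wendy=0

Trent's final count: 0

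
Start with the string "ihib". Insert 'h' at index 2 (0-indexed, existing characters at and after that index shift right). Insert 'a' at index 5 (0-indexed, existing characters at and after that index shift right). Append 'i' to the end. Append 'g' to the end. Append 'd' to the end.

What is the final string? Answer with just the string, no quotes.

Applying each edit step by step:
Start: "ihib"
Op 1 (insert 'h' at idx 2): "ihib" -> "ihhib"
Op 2 (insert 'a' at idx 5): "ihhib" -> "ihhiba"
Op 3 (append 'i'): "ihhiba" -> "ihhibai"
Op 4 (append 'g'): "ihhibai" -> "ihhibaig"
Op 5 (append 'd'): "ihhibaig" -> "ihhibaigd"

Answer: ihhibaigd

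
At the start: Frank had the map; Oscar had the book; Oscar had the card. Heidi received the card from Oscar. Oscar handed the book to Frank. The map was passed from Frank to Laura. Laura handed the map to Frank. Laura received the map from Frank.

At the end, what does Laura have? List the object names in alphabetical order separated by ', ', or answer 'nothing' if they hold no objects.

Answer: map

Derivation:
Tracking all object holders:
Start: map:Frank, book:Oscar, card:Oscar
Event 1 (give card: Oscar -> Heidi). State: map:Frank, book:Oscar, card:Heidi
Event 2 (give book: Oscar -> Frank). State: map:Frank, book:Frank, card:Heidi
Event 3 (give map: Frank -> Laura). State: map:Laura, book:Frank, card:Heidi
Event 4 (give map: Laura -> Frank). State: map:Frank, book:Frank, card:Heidi
Event 5 (give map: Frank -> Laura). State: map:Laura, book:Frank, card:Heidi

Final state: map:Laura, book:Frank, card:Heidi
Laura holds: map.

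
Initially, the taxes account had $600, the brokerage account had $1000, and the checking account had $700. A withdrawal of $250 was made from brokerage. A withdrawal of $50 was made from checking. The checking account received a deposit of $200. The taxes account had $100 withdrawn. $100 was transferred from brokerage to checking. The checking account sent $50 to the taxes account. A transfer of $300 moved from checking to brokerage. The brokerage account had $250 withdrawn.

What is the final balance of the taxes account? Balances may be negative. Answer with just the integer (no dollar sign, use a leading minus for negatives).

Answer: 550

Derivation:
Tracking account balances step by step:
Start: taxes=600, brokerage=1000, checking=700
Event 1 (withdraw 250 from brokerage): brokerage: 1000 - 250 = 750. Balances: taxes=600, brokerage=750, checking=700
Event 2 (withdraw 50 from checking): checking: 700 - 50 = 650. Balances: taxes=600, brokerage=750, checking=650
Event 3 (deposit 200 to checking): checking: 650 + 200 = 850. Balances: taxes=600, brokerage=750, checking=850
Event 4 (withdraw 100 from taxes): taxes: 600 - 100 = 500. Balances: taxes=500, brokerage=750, checking=850
Event 5 (transfer 100 brokerage -> checking): brokerage: 750 - 100 = 650, checking: 850 + 100 = 950. Balances: taxes=500, brokerage=650, checking=950
Event 6 (transfer 50 checking -> taxes): checking: 950 - 50 = 900, taxes: 500 + 50 = 550. Balances: taxes=550, brokerage=650, checking=900
Event 7 (transfer 300 checking -> brokerage): checking: 900 - 300 = 600, brokerage: 650 + 300 = 950. Balances: taxes=550, brokerage=950, checking=600
Event 8 (withdraw 250 from brokerage): brokerage: 950 - 250 = 700. Balances: taxes=550, brokerage=700, checking=600

Final balance of taxes: 550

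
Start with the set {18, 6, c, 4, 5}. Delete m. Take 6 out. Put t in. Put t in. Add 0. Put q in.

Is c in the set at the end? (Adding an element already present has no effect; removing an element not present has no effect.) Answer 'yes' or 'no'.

Tracking the set through each operation:
Start: {18, 4, 5, 6, c}
Event 1 (remove m): not present, no change. Set: {18, 4, 5, 6, c}
Event 2 (remove 6): removed. Set: {18, 4, 5, c}
Event 3 (add t): added. Set: {18, 4, 5, c, t}
Event 4 (add t): already present, no change. Set: {18, 4, 5, c, t}
Event 5 (add 0): added. Set: {0, 18, 4, 5, c, t}
Event 6 (add q): added. Set: {0, 18, 4, 5, c, q, t}

Final set: {0, 18, 4, 5, c, q, t} (size 7)
c is in the final set.

Answer: yes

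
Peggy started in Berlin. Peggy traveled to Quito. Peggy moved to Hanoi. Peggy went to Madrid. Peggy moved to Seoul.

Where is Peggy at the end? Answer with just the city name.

Answer: Seoul

Derivation:
Tracking Peggy's location:
Start: Peggy is in Berlin.
After move 1: Berlin -> Quito. Peggy is in Quito.
After move 2: Quito -> Hanoi. Peggy is in Hanoi.
After move 3: Hanoi -> Madrid. Peggy is in Madrid.
After move 4: Madrid -> Seoul. Peggy is in Seoul.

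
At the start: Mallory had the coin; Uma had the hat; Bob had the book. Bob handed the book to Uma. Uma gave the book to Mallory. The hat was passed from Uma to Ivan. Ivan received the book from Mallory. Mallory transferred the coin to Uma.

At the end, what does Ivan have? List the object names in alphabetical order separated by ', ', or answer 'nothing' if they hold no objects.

Answer: book, hat

Derivation:
Tracking all object holders:
Start: coin:Mallory, hat:Uma, book:Bob
Event 1 (give book: Bob -> Uma). State: coin:Mallory, hat:Uma, book:Uma
Event 2 (give book: Uma -> Mallory). State: coin:Mallory, hat:Uma, book:Mallory
Event 3 (give hat: Uma -> Ivan). State: coin:Mallory, hat:Ivan, book:Mallory
Event 4 (give book: Mallory -> Ivan). State: coin:Mallory, hat:Ivan, book:Ivan
Event 5 (give coin: Mallory -> Uma). State: coin:Uma, hat:Ivan, book:Ivan

Final state: coin:Uma, hat:Ivan, book:Ivan
Ivan holds: book, hat.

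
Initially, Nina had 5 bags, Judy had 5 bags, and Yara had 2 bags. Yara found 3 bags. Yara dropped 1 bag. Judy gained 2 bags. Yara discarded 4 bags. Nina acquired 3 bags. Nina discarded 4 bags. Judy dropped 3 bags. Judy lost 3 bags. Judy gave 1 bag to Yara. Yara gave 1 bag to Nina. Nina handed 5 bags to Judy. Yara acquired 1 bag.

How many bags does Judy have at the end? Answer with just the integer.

Tracking counts step by step:
Start: Nina=5, Judy=5, Yara=2
Event 1 (Yara +3): Yara: 2 -> 5. State: Nina=5, Judy=5, Yara=5
Event 2 (Yara -1): Yara: 5 -> 4. State: Nina=5, Judy=5, Yara=4
Event 3 (Judy +2): Judy: 5 -> 7. State: Nina=5, Judy=7, Yara=4
Event 4 (Yara -4): Yara: 4 -> 0. State: Nina=5, Judy=7, Yara=0
Event 5 (Nina +3): Nina: 5 -> 8. State: Nina=8, Judy=7, Yara=0
Event 6 (Nina -4): Nina: 8 -> 4. State: Nina=4, Judy=7, Yara=0
Event 7 (Judy -3): Judy: 7 -> 4. State: Nina=4, Judy=4, Yara=0
Event 8 (Judy -3): Judy: 4 -> 1. State: Nina=4, Judy=1, Yara=0
Event 9 (Judy -> Yara, 1): Judy: 1 -> 0, Yara: 0 -> 1. State: Nina=4, Judy=0, Yara=1
Event 10 (Yara -> Nina, 1): Yara: 1 -> 0, Nina: 4 -> 5. State: Nina=5, Judy=0, Yara=0
Event 11 (Nina -> Judy, 5): Nina: 5 -> 0, Judy: 0 -> 5. State: Nina=0, Judy=5, Yara=0
Event 12 (Yara +1): Yara: 0 -> 1. State: Nina=0, Judy=5, Yara=1

Judy's final count: 5

Answer: 5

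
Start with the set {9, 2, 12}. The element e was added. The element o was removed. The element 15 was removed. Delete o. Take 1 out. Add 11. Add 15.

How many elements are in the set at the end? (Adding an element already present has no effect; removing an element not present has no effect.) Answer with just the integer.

Answer: 6

Derivation:
Tracking the set through each operation:
Start: {12, 2, 9}
Event 1 (add e): added. Set: {12, 2, 9, e}
Event 2 (remove o): not present, no change. Set: {12, 2, 9, e}
Event 3 (remove 15): not present, no change. Set: {12, 2, 9, e}
Event 4 (remove o): not present, no change. Set: {12, 2, 9, e}
Event 5 (remove 1): not present, no change. Set: {12, 2, 9, e}
Event 6 (add 11): added. Set: {11, 12, 2, 9, e}
Event 7 (add 15): added. Set: {11, 12, 15, 2, 9, e}

Final set: {11, 12, 15, 2, 9, e} (size 6)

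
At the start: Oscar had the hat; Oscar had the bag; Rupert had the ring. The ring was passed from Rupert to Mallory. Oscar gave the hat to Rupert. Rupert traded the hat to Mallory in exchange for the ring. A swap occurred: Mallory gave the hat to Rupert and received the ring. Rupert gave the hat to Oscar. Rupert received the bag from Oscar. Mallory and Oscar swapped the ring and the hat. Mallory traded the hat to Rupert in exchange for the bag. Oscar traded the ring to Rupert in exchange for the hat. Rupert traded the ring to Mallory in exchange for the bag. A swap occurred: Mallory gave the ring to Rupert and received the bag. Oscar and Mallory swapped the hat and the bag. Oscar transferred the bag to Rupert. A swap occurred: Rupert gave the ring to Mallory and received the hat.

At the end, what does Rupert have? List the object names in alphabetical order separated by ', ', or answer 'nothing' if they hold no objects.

Answer: bag, hat

Derivation:
Tracking all object holders:
Start: hat:Oscar, bag:Oscar, ring:Rupert
Event 1 (give ring: Rupert -> Mallory). State: hat:Oscar, bag:Oscar, ring:Mallory
Event 2 (give hat: Oscar -> Rupert). State: hat:Rupert, bag:Oscar, ring:Mallory
Event 3 (swap hat<->ring: now hat:Mallory, ring:Rupert). State: hat:Mallory, bag:Oscar, ring:Rupert
Event 4 (swap hat<->ring: now hat:Rupert, ring:Mallory). State: hat:Rupert, bag:Oscar, ring:Mallory
Event 5 (give hat: Rupert -> Oscar). State: hat:Oscar, bag:Oscar, ring:Mallory
Event 6 (give bag: Oscar -> Rupert). State: hat:Oscar, bag:Rupert, ring:Mallory
Event 7 (swap ring<->hat: now ring:Oscar, hat:Mallory). State: hat:Mallory, bag:Rupert, ring:Oscar
Event 8 (swap hat<->bag: now hat:Rupert, bag:Mallory). State: hat:Rupert, bag:Mallory, ring:Oscar
Event 9 (swap ring<->hat: now ring:Rupert, hat:Oscar). State: hat:Oscar, bag:Mallory, ring:Rupert
Event 10 (swap ring<->bag: now ring:Mallory, bag:Rupert). State: hat:Oscar, bag:Rupert, ring:Mallory
Event 11 (swap ring<->bag: now ring:Rupert, bag:Mallory). State: hat:Oscar, bag:Mallory, ring:Rupert
Event 12 (swap hat<->bag: now hat:Mallory, bag:Oscar). State: hat:Mallory, bag:Oscar, ring:Rupert
Event 13 (give bag: Oscar -> Rupert). State: hat:Mallory, bag:Rupert, ring:Rupert
Event 14 (swap ring<->hat: now ring:Mallory, hat:Rupert). State: hat:Rupert, bag:Rupert, ring:Mallory

Final state: hat:Rupert, bag:Rupert, ring:Mallory
Rupert holds: bag, hat.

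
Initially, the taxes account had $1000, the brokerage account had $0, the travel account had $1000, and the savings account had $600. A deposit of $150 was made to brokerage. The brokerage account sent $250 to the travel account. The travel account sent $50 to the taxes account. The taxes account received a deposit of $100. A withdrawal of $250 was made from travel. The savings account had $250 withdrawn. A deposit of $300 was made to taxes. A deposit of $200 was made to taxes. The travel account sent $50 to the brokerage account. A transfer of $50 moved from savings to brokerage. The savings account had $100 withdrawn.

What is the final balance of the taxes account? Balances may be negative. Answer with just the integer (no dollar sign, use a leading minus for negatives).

Answer: 1650

Derivation:
Tracking account balances step by step:
Start: taxes=1000, brokerage=0, travel=1000, savings=600
Event 1 (deposit 150 to brokerage): brokerage: 0 + 150 = 150. Balances: taxes=1000, brokerage=150, travel=1000, savings=600
Event 2 (transfer 250 brokerage -> travel): brokerage: 150 - 250 = -100, travel: 1000 + 250 = 1250. Balances: taxes=1000, brokerage=-100, travel=1250, savings=600
Event 3 (transfer 50 travel -> taxes): travel: 1250 - 50 = 1200, taxes: 1000 + 50 = 1050. Balances: taxes=1050, brokerage=-100, travel=1200, savings=600
Event 4 (deposit 100 to taxes): taxes: 1050 + 100 = 1150. Balances: taxes=1150, brokerage=-100, travel=1200, savings=600
Event 5 (withdraw 250 from travel): travel: 1200 - 250 = 950. Balances: taxes=1150, brokerage=-100, travel=950, savings=600
Event 6 (withdraw 250 from savings): savings: 600 - 250 = 350. Balances: taxes=1150, brokerage=-100, travel=950, savings=350
Event 7 (deposit 300 to taxes): taxes: 1150 + 300 = 1450. Balances: taxes=1450, brokerage=-100, travel=950, savings=350
Event 8 (deposit 200 to taxes): taxes: 1450 + 200 = 1650. Balances: taxes=1650, brokerage=-100, travel=950, savings=350
Event 9 (transfer 50 travel -> brokerage): travel: 950 - 50 = 900, brokerage: -100 + 50 = -50. Balances: taxes=1650, brokerage=-50, travel=900, savings=350
Event 10 (transfer 50 savings -> brokerage): savings: 350 - 50 = 300, brokerage: -50 + 50 = 0. Balances: taxes=1650, brokerage=0, travel=900, savings=300
Event 11 (withdraw 100 from savings): savings: 300 - 100 = 200. Balances: taxes=1650, brokerage=0, travel=900, savings=200

Final balance of taxes: 1650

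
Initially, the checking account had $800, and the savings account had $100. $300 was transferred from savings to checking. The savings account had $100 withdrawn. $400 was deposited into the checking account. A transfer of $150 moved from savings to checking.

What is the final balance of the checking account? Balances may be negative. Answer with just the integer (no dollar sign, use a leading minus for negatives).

Tracking account balances step by step:
Start: checking=800, savings=100
Event 1 (transfer 300 savings -> checking): savings: 100 - 300 = -200, checking: 800 + 300 = 1100. Balances: checking=1100, savings=-200
Event 2 (withdraw 100 from savings): savings: -200 - 100 = -300. Balances: checking=1100, savings=-300
Event 3 (deposit 400 to checking): checking: 1100 + 400 = 1500. Balances: checking=1500, savings=-300
Event 4 (transfer 150 savings -> checking): savings: -300 - 150 = -450, checking: 1500 + 150 = 1650. Balances: checking=1650, savings=-450

Final balance of checking: 1650

Answer: 1650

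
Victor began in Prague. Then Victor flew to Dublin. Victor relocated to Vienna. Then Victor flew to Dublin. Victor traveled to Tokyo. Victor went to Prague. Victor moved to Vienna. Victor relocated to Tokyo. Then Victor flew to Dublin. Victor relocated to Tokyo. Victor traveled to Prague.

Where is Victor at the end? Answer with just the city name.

Answer: Prague

Derivation:
Tracking Victor's location:
Start: Victor is in Prague.
After move 1: Prague -> Dublin. Victor is in Dublin.
After move 2: Dublin -> Vienna. Victor is in Vienna.
After move 3: Vienna -> Dublin. Victor is in Dublin.
After move 4: Dublin -> Tokyo. Victor is in Tokyo.
After move 5: Tokyo -> Prague. Victor is in Prague.
After move 6: Prague -> Vienna. Victor is in Vienna.
After move 7: Vienna -> Tokyo. Victor is in Tokyo.
After move 8: Tokyo -> Dublin. Victor is in Dublin.
After move 9: Dublin -> Tokyo. Victor is in Tokyo.
After move 10: Tokyo -> Prague. Victor is in Prague.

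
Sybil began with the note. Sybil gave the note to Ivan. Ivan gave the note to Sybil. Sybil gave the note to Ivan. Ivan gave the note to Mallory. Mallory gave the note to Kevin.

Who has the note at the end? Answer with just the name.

Tracking the note through each event:
Start: Sybil has the note.
After event 1: Ivan has the note.
After event 2: Sybil has the note.
After event 3: Ivan has the note.
After event 4: Mallory has the note.
After event 5: Kevin has the note.

Answer: Kevin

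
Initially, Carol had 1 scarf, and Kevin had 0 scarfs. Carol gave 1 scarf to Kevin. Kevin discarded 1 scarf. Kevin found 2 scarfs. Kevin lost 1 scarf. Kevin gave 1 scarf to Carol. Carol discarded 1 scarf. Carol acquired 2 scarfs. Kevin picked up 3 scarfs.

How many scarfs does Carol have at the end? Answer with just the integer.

Tracking counts step by step:
Start: Carol=1, Kevin=0
Event 1 (Carol -> Kevin, 1): Carol: 1 -> 0, Kevin: 0 -> 1. State: Carol=0, Kevin=1
Event 2 (Kevin -1): Kevin: 1 -> 0. State: Carol=0, Kevin=0
Event 3 (Kevin +2): Kevin: 0 -> 2. State: Carol=0, Kevin=2
Event 4 (Kevin -1): Kevin: 2 -> 1. State: Carol=0, Kevin=1
Event 5 (Kevin -> Carol, 1): Kevin: 1 -> 0, Carol: 0 -> 1. State: Carol=1, Kevin=0
Event 6 (Carol -1): Carol: 1 -> 0. State: Carol=0, Kevin=0
Event 7 (Carol +2): Carol: 0 -> 2. State: Carol=2, Kevin=0
Event 8 (Kevin +3): Kevin: 0 -> 3. State: Carol=2, Kevin=3

Carol's final count: 2

Answer: 2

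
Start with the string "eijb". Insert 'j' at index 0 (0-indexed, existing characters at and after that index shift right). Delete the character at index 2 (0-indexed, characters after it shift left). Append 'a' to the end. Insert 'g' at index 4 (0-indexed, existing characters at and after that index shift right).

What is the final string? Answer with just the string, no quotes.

Applying each edit step by step:
Start: "eijb"
Op 1 (insert 'j' at idx 0): "eijb" -> "jeijb"
Op 2 (delete idx 2 = 'i'): "jeijb" -> "jejb"
Op 3 (append 'a'): "jejb" -> "jejba"
Op 4 (insert 'g' at idx 4): "jejba" -> "jejbga"

Answer: jejbga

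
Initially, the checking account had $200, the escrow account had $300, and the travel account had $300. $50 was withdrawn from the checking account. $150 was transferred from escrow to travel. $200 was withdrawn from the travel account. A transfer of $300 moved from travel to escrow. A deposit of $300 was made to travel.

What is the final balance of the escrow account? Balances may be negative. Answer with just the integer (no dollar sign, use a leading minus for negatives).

Tracking account balances step by step:
Start: checking=200, escrow=300, travel=300
Event 1 (withdraw 50 from checking): checking: 200 - 50 = 150. Balances: checking=150, escrow=300, travel=300
Event 2 (transfer 150 escrow -> travel): escrow: 300 - 150 = 150, travel: 300 + 150 = 450. Balances: checking=150, escrow=150, travel=450
Event 3 (withdraw 200 from travel): travel: 450 - 200 = 250. Balances: checking=150, escrow=150, travel=250
Event 4 (transfer 300 travel -> escrow): travel: 250 - 300 = -50, escrow: 150 + 300 = 450. Balances: checking=150, escrow=450, travel=-50
Event 5 (deposit 300 to travel): travel: -50 + 300 = 250. Balances: checking=150, escrow=450, travel=250

Final balance of escrow: 450

Answer: 450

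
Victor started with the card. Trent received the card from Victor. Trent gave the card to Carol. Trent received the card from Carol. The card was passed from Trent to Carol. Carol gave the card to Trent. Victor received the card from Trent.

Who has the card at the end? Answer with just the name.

Tracking the card through each event:
Start: Victor has the card.
After event 1: Trent has the card.
After event 2: Carol has the card.
After event 3: Trent has the card.
After event 4: Carol has the card.
After event 5: Trent has the card.
After event 6: Victor has the card.

Answer: Victor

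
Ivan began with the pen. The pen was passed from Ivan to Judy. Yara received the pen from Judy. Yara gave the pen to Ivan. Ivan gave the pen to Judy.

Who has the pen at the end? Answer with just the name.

Answer: Judy

Derivation:
Tracking the pen through each event:
Start: Ivan has the pen.
After event 1: Judy has the pen.
After event 2: Yara has the pen.
After event 3: Ivan has the pen.
After event 4: Judy has the pen.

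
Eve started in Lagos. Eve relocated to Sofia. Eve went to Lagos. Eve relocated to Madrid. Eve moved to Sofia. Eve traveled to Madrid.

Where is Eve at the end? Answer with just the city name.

Answer: Madrid

Derivation:
Tracking Eve's location:
Start: Eve is in Lagos.
After move 1: Lagos -> Sofia. Eve is in Sofia.
After move 2: Sofia -> Lagos. Eve is in Lagos.
After move 3: Lagos -> Madrid. Eve is in Madrid.
After move 4: Madrid -> Sofia. Eve is in Sofia.
After move 5: Sofia -> Madrid. Eve is in Madrid.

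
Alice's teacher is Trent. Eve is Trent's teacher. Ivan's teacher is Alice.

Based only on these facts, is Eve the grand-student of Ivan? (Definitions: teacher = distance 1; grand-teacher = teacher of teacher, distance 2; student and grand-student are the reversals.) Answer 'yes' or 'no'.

Answer: no

Derivation:
Reconstructing the teacher chain from the given facts:
  Eve -> Trent -> Alice -> Ivan
(each arrow means 'teacher of the next')
Positions in the chain (0 = top):
  position of Eve: 0
  position of Trent: 1
  position of Alice: 2
  position of Ivan: 3

Eve is at position 0, Ivan is at position 3; signed distance (j - i) = 3.
'grand-student' requires j - i = -2. Actual distance is 3, so the relation does NOT hold.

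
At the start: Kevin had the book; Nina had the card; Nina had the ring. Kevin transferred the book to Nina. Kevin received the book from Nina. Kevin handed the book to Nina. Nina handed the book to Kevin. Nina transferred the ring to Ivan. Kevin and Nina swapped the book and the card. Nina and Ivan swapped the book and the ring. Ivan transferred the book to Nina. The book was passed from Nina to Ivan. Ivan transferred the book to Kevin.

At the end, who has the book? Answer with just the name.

Answer: Kevin

Derivation:
Tracking all object holders:
Start: book:Kevin, card:Nina, ring:Nina
Event 1 (give book: Kevin -> Nina). State: book:Nina, card:Nina, ring:Nina
Event 2 (give book: Nina -> Kevin). State: book:Kevin, card:Nina, ring:Nina
Event 3 (give book: Kevin -> Nina). State: book:Nina, card:Nina, ring:Nina
Event 4 (give book: Nina -> Kevin). State: book:Kevin, card:Nina, ring:Nina
Event 5 (give ring: Nina -> Ivan). State: book:Kevin, card:Nina, ring:Ivan
Event 6 (swap book<->card: now book:Nina, card:Kevin). State: book:Nina, card:Kevin, ring:Ivan
Event 7 (swap book<->ring: now book:Ivan, ring:Nina). State: book:Ivan, card:Kevin, ring:Nina
Event 8 (give book: Ivan -> Nina). State: book:Nina, card:Kevin, ring:Nina
Event 9 (give book: Nina -> Ivan). State: book:Ivan, card:Kevin, ring:Nina
Event 10 (give book: Ivan -> Kevin). State: book:Kevin, card:Kevin, ring:Nina

Final state: book:Kevin, card:Kevin, ring:Nina
The book is held by Kevin.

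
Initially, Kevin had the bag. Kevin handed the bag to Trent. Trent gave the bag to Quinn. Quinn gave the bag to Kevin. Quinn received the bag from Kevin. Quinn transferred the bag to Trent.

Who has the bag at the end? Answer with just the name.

Answer: Trent

Derivation:
Tracking the bag through each event:
Start: Kevin has the bag.
After event 1: Trent has the bag.
After event 2: Quinn has the bag.
After event 3: Kevin has the bag.
After event 4: Quinn has the bag.
After event 5: Trent has the bag.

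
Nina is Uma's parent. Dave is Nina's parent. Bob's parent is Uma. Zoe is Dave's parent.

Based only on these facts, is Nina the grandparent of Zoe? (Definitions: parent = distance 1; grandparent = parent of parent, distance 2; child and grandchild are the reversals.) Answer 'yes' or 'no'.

Answer: no

Derivation:
Reconstructing the parent chain from the given facts:
  Zoe -> Dave -> Nina -> Uma -> Bob
(each arrow means 'parent of the next')
Positions in the chain (0 = top):
  position of Zoe: 0
  position of Dave: 1
  position of Nina: 2
  position of Uma: 3
  position of Bob: 4

Nina is at position 2, Zoe is at position 0; signed distance (j - i) = -2.
'grandparent' requires j - i = 2. Actual distance is -2, so the relation does NOT hold.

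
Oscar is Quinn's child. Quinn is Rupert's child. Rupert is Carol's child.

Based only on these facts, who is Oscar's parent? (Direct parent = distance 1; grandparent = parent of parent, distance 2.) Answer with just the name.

Answer: Quinn

Derivation:
Reconstructing the parent chain from the given facts:
  Carol -> Rupert -> Quinn -> Oscar
(each arrow means 'parent of the next')
Positions in the chain (0 = top):
  position of Carol: 0
  position of Rupert: 1
  position of Quinn: 2
  position of Oscar: 3

Oscar is at position 3; the parent is 1 step up the chain, i.e. position 2: Quinn.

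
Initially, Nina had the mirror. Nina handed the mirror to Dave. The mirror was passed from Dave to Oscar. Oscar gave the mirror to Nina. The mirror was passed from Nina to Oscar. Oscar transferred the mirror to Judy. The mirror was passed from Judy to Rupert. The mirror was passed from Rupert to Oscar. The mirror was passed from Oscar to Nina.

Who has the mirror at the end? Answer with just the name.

Answer: Nina

Derivation:
Tracking the mirror through each event:
Start: Nina has the mirror.
After event 1: Dave has the mirror.
After event 2: Oscar has the mirror.
After event 3: Nina has the mirror.
After event 4: Oscar has the mirror.
After event 5: Judy has the mirror.
After event 6: Rupert has the mirror.
After event 7: Oscar has the mirror.
After event 8: Nina has the mirror.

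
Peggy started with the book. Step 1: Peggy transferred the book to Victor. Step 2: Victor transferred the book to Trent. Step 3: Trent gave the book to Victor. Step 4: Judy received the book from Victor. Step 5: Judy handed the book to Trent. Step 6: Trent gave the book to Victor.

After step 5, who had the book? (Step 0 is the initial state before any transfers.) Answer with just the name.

Tracking the book holder through step 5:
After step 0 (start): Peggy
After step 1: Victor
After step 2: Trent
After step 3: Victor
After step 4: Judy
After step 5: Trent

At step 5, the holder is Trent.

Answer: Trent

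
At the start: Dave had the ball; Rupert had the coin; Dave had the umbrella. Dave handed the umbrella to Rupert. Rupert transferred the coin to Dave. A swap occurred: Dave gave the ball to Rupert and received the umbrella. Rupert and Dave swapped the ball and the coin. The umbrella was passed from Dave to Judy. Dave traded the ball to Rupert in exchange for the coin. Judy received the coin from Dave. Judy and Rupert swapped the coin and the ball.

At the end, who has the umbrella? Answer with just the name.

Answer: Judy

Derivation:
Tracking all object holders:
Start: ball:Dave, coin:Rupert, umbrella:Dave
Event 1 (give umbrella: Dave -> Rupert). State: ball:Dave, coin:Rupert, umbrella:Rupert
Event 2 (give coin: Rupert -> Dave). State: ball:Dave, coin:Dave, umbrella:Rupert
Event 3 (swap ball<->umbrella: now ball:Rupert, umbrella:Dave). State: ball:Rupert, coin:Dave, umbrella:Dave
Event 4 (swap ball<->coin: now ball:Dave, coin:Rupert). State: ball:Dave, coin:Rupert, umbrella:Dave
Event 5 (give umbrella: Dave -> Judy). State: ball:Dave, coin:Rupert, umbrella:Judy
Event 6 (swap ball<->coin: now ball:Rupert, coin:Dave). State: ball:Rupert, coin:Dave, umbrella:Judy
Event 7 (give coin: Dave -> Judy). State: ball:Rupert, coin:Judy, umbrella:Judy
Event 8 (swap coin<->ball: now coin:Rupert, ball:Judy). State: ball:Judy, coin:Rupert, umbrella:Judy

Final state: ball:Judy, coin:Rupert, umbrella:Judy
The umbrella is held by Judy.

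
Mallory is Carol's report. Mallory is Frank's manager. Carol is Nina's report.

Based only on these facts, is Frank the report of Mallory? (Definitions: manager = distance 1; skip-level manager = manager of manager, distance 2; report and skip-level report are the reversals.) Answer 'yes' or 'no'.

Reconstructing the manager chain from the given facts:
  Nina -> Carol -> Mallory -> Frank
(each arrow means 'manager of the next')
Positions in the chain (0 = top):
  position of Nina: 0
  position of Carol: 1
  position of Mallory: 2
  position of Frank: 3

Frank is at position 3, Mallory is at position 2; signed distance (j - i) = -1.
'report' requires j - i = -1. Actual distance is -1, so the relation HOLDS.

Answer: yes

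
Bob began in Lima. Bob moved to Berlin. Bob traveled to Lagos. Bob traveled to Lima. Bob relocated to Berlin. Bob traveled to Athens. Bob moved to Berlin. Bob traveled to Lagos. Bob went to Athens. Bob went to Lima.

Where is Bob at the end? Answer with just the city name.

Answer: Lima

Derivation:
Tracking Bob's location:
Start: Bob is in Lima.
After move 1: Lima -> Berlin. Bob is in Berlin.
After move 2: Berlin -> Lagos. Bob is in Lagos.
After move 3: Lagos -> Lima. Bob is in Lima.
After move 4: Lima -> Berlin. Bob is in Berlin.
After move 5: Berlin -> Athens. Bob is in Athens.
After move 6: Athens -> Berlin. Bob is in Berlin.
After move 7: Berlin -> Lagos. Bob is in Lagos.
After move 8: Lagos -> Athens. Bob is in Athens.
After move 9: Athens -> Lima. Bob is in Lima.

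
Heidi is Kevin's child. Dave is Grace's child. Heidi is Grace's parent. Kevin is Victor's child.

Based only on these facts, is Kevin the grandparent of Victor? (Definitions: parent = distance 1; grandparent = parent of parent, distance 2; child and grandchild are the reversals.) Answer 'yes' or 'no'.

Answer: no

Derivation:
Reconstructing the parent chain from the given facts:
  Victor -> Kevin -> Heidi -> Grace -> Dave
(each arrow means 'parent of the next')
Positions in the chain (0 = top):
  position of Victor: 0
  position of Kevin: 1
  position of Heidi: 2
  position of Grace: 3
  position of Dave: 4

Kevin is at position 1, Victor is at position 0; signed distance (j - i) = -1.
'grandparent' requires j - i = 2. Actual distance is -1, so the relation does NOT hold.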